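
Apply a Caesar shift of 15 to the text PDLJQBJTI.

ESAYFQYIX

P(15): 15+15=30≡4 → E
D(3): 3+15=18 → S
L(11): 11+15=26≡0 → A
J(9): 9+15=24 → Y
Q(16): 16+15=31≡5 → F
B(1): 1+15=16 → Q
J(9): 9+15=24 → Y
T(19): 19+15=34≡8 → I
I(8): 8+15=23 → X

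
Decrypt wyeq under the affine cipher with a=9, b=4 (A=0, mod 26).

ciak

The inverse of 9 mod 26 is 3, since 9·3=27≡1. Apply D(y)=3·(y−4) mod 26:
w(22): 3·(22−4)=54≡2 → c
y(24): 3·(24−4)=60≡8 → i
e(4): 3·(4−4)=0 → a
q(16): 3·(16−4)=36≡10 → k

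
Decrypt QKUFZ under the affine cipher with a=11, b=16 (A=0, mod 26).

The inverse of 11 mod 26 is 19, since 11·19=209≡1. Apply D(y)=19·(y−16) mod 26:
Q(16): 19·(16−16)=0 → A
K(10): 19·(10−16)=-114≡16 → Q
U(20): 19·(20−16)=76≡24 → Y
F(5): 19·(5−16)=-209≡25 → Z
Z(25): 19·(25−16)=171≡15 → P

AQYZP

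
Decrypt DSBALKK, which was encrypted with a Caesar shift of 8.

D(3): 3−8=-5≡21 → V
S(18): 18−8=10 → K
B(1): 1−8=-7≡19 → T
A(0): 0−8=-8≡18 → S
L(11): 11−8=3 → D
K(10): 10−8=2 → C
K(10): 10−8=2 → C

VKTSDCC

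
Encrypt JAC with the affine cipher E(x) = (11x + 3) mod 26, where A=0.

YDZ

J(9): 11·9+3=102≡24 → Y
A(0): 11·0+3=3 → D
C(2): 11·2+3=25 → Z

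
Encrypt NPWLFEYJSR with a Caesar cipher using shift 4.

RTAPJICNWV

N(13): 13+4=17 → R
P(15): 15+4=19 → T
W(22): 22+4=26≡0 → A
L(11): 11+4=15 → P
F(5): 5+4=9 → J
E(4): 4+4=8 → I
Y(24): 24+4=28≡2 → C
J(9): 9+4=13 → N
S(18): 18+4=22 → W
R(17): 17+4=21 → V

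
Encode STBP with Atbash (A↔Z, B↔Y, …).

HGYK

S(18) → H(7)
T(19) → G(6)
B(1) → Y(24)
P(15) → K(10)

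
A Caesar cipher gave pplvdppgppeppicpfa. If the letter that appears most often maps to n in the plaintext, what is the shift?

2

The most frequent ciphertext letter is p (appears 9 times).
p is position 15; n is position 13.
Shift = 2.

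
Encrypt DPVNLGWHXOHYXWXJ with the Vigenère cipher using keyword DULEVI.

GJGRGOZBISCGAQIN

Repeat the key across the message: DULEVIDULEVIDULE
D(3)+D(3): 6 → G
P(15)+U(20): 35≡9 → J
V(21)+L(11): 32≡6 → G
N(13)+E(4): 17 → R
L(11)+V(21): 32≡6 → G
G(6)+I(8): 14 → O
W(22)+D(3): 25 → Z
H(7)+U(20): 27≡1 → B
X(23)+L(11): 34≡8 → I
O(14)+E(4): 18 → S
H(7)+V(21): 28≡2 → C
Y(24)+I(8): 32≡6 → G
X(23)+D(3): 26≡0 → A
W(22)+U(20): 42≡16 → Q
X(23)+L(11): 34≡8 → I
J(9)+E(4): 13 → N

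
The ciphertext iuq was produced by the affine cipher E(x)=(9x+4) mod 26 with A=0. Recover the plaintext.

The inverse of 9 mod 26 is 3, since 9·3=27≡1. Apply D(y)=3·(y−4) mod 26:
i(8): 3·(8−4)=12 → m
u(20): 3·(20−4)=48≡22 → w
q(16): 3·(16−4)=36≡10 → k

mwk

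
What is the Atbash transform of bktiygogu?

ypgrbtltf

b(1) → y(24)
k(10) → p(15)
t(19) → g(6)
i(8) → r(17)
y(24) → b(1)
g(6) → t(19)
o(14) → l(11)
g(6) → t(19)
u(20) → f(5)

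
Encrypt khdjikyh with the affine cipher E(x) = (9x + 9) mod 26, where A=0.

k(10): 9·10+9=99≡21 → v
h(7): 9·7+9=72≡20 → u
d(3): 9·3+9=36≡10 → k
j(9): 9·9+9=90≡12 → m
i(8): 9·8+9=81≡3 → d
k(10): 9·10+9=99≡21 → v
y(24): 9·24+9=225≡17 → r
h(7): 9·7+9=72≡20 → u

vukmdvru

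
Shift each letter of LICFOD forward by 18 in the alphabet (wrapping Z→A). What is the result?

DAUXGV

L(11): 11+18=29≡3 → D
I(8): 8+18=26≡0 → A
C(2): 2+18=20 → U
F(5): 5+18=23 → X
O(14): 14+18=32≡6 → G
D(3): 3+18=21 → V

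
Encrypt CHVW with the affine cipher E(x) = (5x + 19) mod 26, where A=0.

DCUZ

C(2): 5·2+19=29≡3 → D
H(7): 5·7+19=54≡2 → C
V(21): 5·21+19=124≡20 → U
W(22): 5·22+19=129≡25 → Z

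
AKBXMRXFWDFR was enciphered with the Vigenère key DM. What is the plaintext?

XYYLJFUTTRCF

Repeat the key across the ciphertext: DMDMDMDMDMDM
A(0)−D(3): -3≡23 → X
K(10)−M(12): -2≡24 → Y
B(1)−D(3): -2≡24 → Y
X(23)−M(12): 11 → L
M(12)−D(3): 9 → J
R(17)−M(12): 5 → F
X(23)−D(3): 20 → U
F(5)−M(12): -7≡19 → T
W(22)−D(3): 19 → T
D(3)−M(12): -9≡17 → R
F(5)−D(3): 2 → C
R(17)−M(12): 5 → F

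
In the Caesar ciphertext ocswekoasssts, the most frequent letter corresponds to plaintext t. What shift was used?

The most frequent ciphertext letter is s (appears 5 times).
s is position 18; t is position 19.
Shift = -1≡25.

25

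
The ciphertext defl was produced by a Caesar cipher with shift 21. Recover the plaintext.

d(3): 3−21=-18≡8 → i
e(4): 4−21=-17≡9 → j
f(5): 5−21=-16≡10 → k
l(11): 11−21=-10≡16 → q

ijkq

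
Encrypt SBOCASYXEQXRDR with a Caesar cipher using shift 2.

UDQECUAZGSZTFT

S(18): 18+2=20 → U
B(1): 1+2=3 → D
O(14): 14+2=16 → Q
C(2): 2+2=4 → E
A(0): 0+2=2 → C
S(18): 18+2=20 → U
Y(24): 24+2=26≡0 → A
X(23): 23+2=25 → Z
E(4): 4+2=6 → G
Q(16): 16+2=18 → S
X(23): 23+2=25 → Z
R(17): 17+2=19 → T
D(3): 3+2=5 → F
R(17): 17+2=19 → T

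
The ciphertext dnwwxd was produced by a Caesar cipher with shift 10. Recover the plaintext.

d(3): 3−10=-7≡19 → t
n(13): 13−10=3 → d
w(22): 22−10=12 → m
w(22): 22−10=12 → m
x(23): 23−10=13 → n
d(3): 3−10=-7≡19 → t

tdmmnt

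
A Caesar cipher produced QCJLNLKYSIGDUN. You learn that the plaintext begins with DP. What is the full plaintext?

DPWYAYXLFVTQHA

From the crib: Q(16)−D(3)=13, so the shift is 13.
Subtract 13 from each ciphertext letter:
Q(16): 16−13=3 → D
C(2): 2−13=-11≡15 → P
J(9): 9−13=-4≡22 → W
L(11): 11−13=-2≡24 → Y
N(13): 13−13=0 → A
L(11): 11−13=-2≡24 → Y
K(10): 10−13=-3≡23 → X
Y(24): 24−13=11 → L
S(18): 18−13=5 → F
I(8): 8−13=-5≡21 → V
G(6): 6−13=-7≡19 → T
D(3): 3−13=-10≡16 → Q
U(20): 20−13=7 → H
N(13): 13−13=0 → A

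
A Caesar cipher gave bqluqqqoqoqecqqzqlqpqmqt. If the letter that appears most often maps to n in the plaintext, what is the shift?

3

The most frequent ciphertext letter is q (appears 12 times).
q is position 16; n is position 13.
Shift = 3.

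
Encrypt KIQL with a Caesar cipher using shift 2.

MKSN

K(10): 10+2=12 → M
I(8): 8+2=10 → K
Q(16): 16+2=18 → S
L(11): 11+2=13 → N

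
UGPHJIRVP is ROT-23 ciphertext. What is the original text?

U(20): 20−23=-3≡23 → X
G(6): 6−23=-17≡9 → J
P(15): 15−23=-8≡18 → S
H(7): 7−23=-16≡10 → K
J(9): 9−23=-14≡12 → M
I(8): 8−23=-15≡11 → L
R(17): 17−23=-6≡20 → U
V(21): 21−23=-2≡24 → Y
P(15): 15−23=-8≡18 → S

XJSKMLUYS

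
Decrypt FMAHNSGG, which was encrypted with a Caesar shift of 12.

TAOVBGUU

F(5): 5−12=-7≡19 → T
M(12): 12−12=0 → A
A(0): 0−12=-12≡14 → O
H(7): 7−12=-5≡21 → V
N(13): 13−12=1 → B
S(18): 18−12=6 → G
G(6): 6−12=-6≡20 → U
G(6): 6−12=-6≡20 → U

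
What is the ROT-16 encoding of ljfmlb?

l(11): 11+16=27≡1 → b
j(9): 9+16=25 → z
f(5): 5+16=21 → v
m(12): 12+16=28≡2 → c
l(11): 11+16=27≡1 → b
b(1): 1+16=17 → r

bzvcbr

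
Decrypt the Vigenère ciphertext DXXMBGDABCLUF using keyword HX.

WAQPUJWDUFEXY

Repeat the key across the ciphertext: HXHXHXHXHXHXH
D(3)−H(7): -4≡22 → W
X(23)−X(23): 0 → A
X(23)−H(7): 16 → Q
M(12)−X(23): -11≡15 → P
B(1)−H(7): -6≡20 → U
G(6)−X(23): -17≡9 → J
D(3)−H(7): -4≡22 → W
A(0)−X(23): -23≡3 → D
B(1)−H(7): -6≡20 → U
C(2)−X(23): -21≡5 → F
L(11)−H(7): 4 → E
U(20)−X(23): -3≡23 → X
F(5)−H(7): -2≡24 → Y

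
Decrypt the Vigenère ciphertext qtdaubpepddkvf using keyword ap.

Repeat the key across the ciphertext: apapapapapapap
q(16)−a(0): 16 → q
t(19)−p(15): 4 → e
d(3)−a(0): 3 → d
a(0)−p(15): -15≡11 → l
u(20)−a(0): 20 → u
b(1)−p(15): -14≡12 → m
p(15)−a(0): 15 → p
e(4)−p(15): -11≡15 → p
p(15)−a(0): 15 → p
d(3)−p(15): -12≡14 → o
d(3)−a(0): 3 → d
k(10)−p(15): -5≡21 → v
v(21)−a(0): 21 → v
f(5)−p(15): -10≡16 → q

qedlumpppodvvq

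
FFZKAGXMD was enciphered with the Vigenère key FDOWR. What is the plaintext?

ACLOJBUYH

Repeat the key across the ciphertext: FDOWRFDOW
F(5)−F(5): 0 → A
F(5)−D(3): 2 → C
Z(25)−O(14): 11 → L
K(10)−W(22): -12≡14 → O
A(0)−R(17): -17≡9 → J
G(6)−F(5): 1 → B
X(23)−D(3): 20 → U
M(12)−O(14): -2≡24 → Y
D(3)−W(22): -19≡7 → H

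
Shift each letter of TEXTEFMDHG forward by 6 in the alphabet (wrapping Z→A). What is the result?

T(19): 19+6=25 → Z
E(4): 4+6=10 → K
X(23): 23+6=29≡3 → D
T(19): 19+6=25 → Z
E(4): 4+6=10 → K
F(5): 5+6=11 → L
M(12): 12+6=18 → S
D(3): 3+6=9 → J
H(7): 7+6=13 → N
G(6): 6+6=12 → M

ZKDZKLSJNM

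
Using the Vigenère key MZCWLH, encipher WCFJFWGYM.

IBHFQDSXO

Repeat the key across the message: MZCWLHMZC
W(22)+M(12): 34≡8 → I
C(2)+Z(25): 27≡1 → B
F(5)+C(2): 7 → H
J(9)+W(22): 31≡5 → F
F(5)+L(11): 16 → Q
W(22)+H(7): 29≡3 → D
G(6)+M(12): 18 → S
Y(24)+Z(25): 49≡23 → X
M(12)+C(2): 14 → O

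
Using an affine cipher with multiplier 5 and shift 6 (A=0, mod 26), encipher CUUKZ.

QCCEB

C(2): 5·2+6=16 → Q
U(20): 5·20+6=106≡2 → C
U(20): 5·20+6=106≡2 → C
K(10): 5·10+6=56≡4 → E
Z(25): 5·25+6=131≡1 → B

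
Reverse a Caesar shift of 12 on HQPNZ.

VEDBN

H(7): 7−12=-5≡21 → V
Q(16): 16−12=4 → E
P(15): 15−12=3 → D
N(13): 13−12=1 → B
Z(25): 25−12=13 → N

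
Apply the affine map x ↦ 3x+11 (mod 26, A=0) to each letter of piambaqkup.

ejlvolhpte

p(15): 3·15+11=56≡4 → e
i(8): 3·8+11=35≡9 → j
a(0): 3·0+11=11 → l
m(12): 3·12+11=47≡21 → v
b(1): 3·1+11=14 → o
a(0): 3·0+11=11 → l
q(16): 3·16+11=59≡7 → h
k(10): 3·10+11=41≡15 → p
u(20): 3·20+11=71≡19 → t
p(15): 3·15+11=56≡4 → e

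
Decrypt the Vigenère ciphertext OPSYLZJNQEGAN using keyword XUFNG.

RVNLFCPIDYJGI

Repeat the key across the ciphertext: XUFNGXUFNGXUF
O(14)−X(23): -9≡17 → R
P(15)−U(20): -5≡21 → V
S(18)−F(5): 13 → N
Y(24)−N(13): 11 → L
L(11)−G(6): 5 → F
Z(25)−X(23): 2 → C
J(9)−U(20): -11≡15 → P
N(13)−F(5): 8 → I
Q(16)−N(13): 3 → D
E(4)−G(6): -2≡24 → Y
G(6)−X(23): -17≡9 → J
A(0)−U(20): -20≡6 → G
N(13)−F(5): 8 → I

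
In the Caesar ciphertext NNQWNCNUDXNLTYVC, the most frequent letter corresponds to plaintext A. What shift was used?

The most frequent ciphertext letter is N (appears 5 times).
N is position 13; A is position 0.
Shift = 13.

13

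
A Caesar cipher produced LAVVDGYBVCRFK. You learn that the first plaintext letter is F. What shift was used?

6

From the crib: L(11)−F(5)=6, so the shift is 6.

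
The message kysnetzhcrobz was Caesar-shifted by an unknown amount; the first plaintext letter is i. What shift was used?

From the crib: k(10)−i(8)=2, so the shift is 2.

2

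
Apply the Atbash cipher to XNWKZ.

CMDPA

X(23) → C(2)
N(13) → M(12)
W(22) → D(3)
K(10) → P(15)
Z(25) → A(0)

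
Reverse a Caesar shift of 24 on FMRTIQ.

HOTVKS

F(5): 5−24=-19≡7 → H
M(12): 12−24=-12≡14 → O
R(17): 17−24=-7≡19 → T
T(19): 19−24=-5≡21 → V
I(8): 8−24=-16≡10 → K
Q(16): 16−24=-8≡18 → S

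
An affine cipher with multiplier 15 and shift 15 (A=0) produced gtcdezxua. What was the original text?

The inverse of 15 mod 26 is 7, since 15·7=105≡1. Apply D(y)=7·(y−15) mod 26:
g(6): 7·(6−15)=-63≡15 → p
t(19): 7·(19−15)=28≡2 → c
c(2): 7·(2−15)=-91≡13 → n
d(3): 7·(3−15)=-84≡20 → u
e(4): 7·(4−15)=-77≡1 → b
z(25): 7·(25−15)=70≡18 → s
x(23): 7·(23−15)=56≡4 → e
u(20): 7·(20−15)=35≡9 → j
a(0): 7·(0−15)=-105≡25 → z

pcnubsejz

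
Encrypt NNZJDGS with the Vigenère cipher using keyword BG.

Repeat the key across the message: BGBGBGB
N(13)+B(1): 14 → O
N(13)+G(6): 19 → T
Z(25)+B(1): 26≡0 → A
J(9)+G(6): 15 → P
D(3)+B(1): 4 → E
G(6)+G(6): 12 → M
S(18)+B(1): 19 → T

OTAPEMT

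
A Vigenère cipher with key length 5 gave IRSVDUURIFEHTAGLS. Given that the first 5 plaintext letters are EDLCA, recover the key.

Subtract each crib letter from the matching ciphertext letter (mod 26):
I(8)−E(4)=4 → E
R(17)−D(3)=14 → O
S(18)−L(11)=7 → H
V(21)−C(2)=19 → T
D(3)−A(0)=3 → D

EOHTD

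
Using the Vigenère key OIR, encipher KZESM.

YHVGU

Repeat the key across the message: OIROI
K(10)+O(14): 24 → Y
Z(25)+I(8): 33≡7 → H
E(4)+R(17): 21 → V
S(18)+O(14): 32≡6 → G
M(12)+I(8): 20 → U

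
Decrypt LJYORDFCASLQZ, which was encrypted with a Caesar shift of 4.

HFUKNZBYWOHMV

L(11): 11−4=7 → H
J(9): 9−4=5 → F
Y(24): 24−4=20 → U
O(14): 14−4=10 → K
R(17): 17−4=13 → N
D(3): 3−4=-1≡25 → Z
F(5): 5−4=1 → B
C(2): 2−4=-2≡24 → Y
A(0): 0−4=-4≡22 → W
S(18): 18−4=14 → O
L(11): 11−4=7 → H
Q(16): 16−4=12 → M
Z(25): 25−4=21 → V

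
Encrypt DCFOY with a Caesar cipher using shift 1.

D(3): 3+1=4 → E
C(2): 2+1=3 → D
F(5): 5+1=6 → G
O(14): 14+1=15 → P
Y(24): 24+1=25 → Z

EDGPZ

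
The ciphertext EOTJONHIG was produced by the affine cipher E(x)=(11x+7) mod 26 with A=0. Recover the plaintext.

VDUMDKATH

The inverse of 11 mod 26 is 19, since 11·19=209≡1. Apply D(y)=19·(y−7) mod 26:
E(4): 19·(4−7)=-57≡21 → V
O(14): 19·(14−7)=133≡3 → D
T(19): 19·(19−7)=228≡20 → U
J(9): 19·(9−7)=38≡12 → M
O(14): 19·(14−7)=133≡3 → D
N(13): 19·(13−7)=114≡10 → K
H(7): 19·(7−7)=0 → A
I(8): 19·(8−7)=19 → T
G(6): 19·(6−7)=-19≡7 → H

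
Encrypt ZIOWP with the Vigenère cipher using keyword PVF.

Repeat the key across the message: PVFPV
Z(25)+P(15): 40≡14 → O
I(8)+V(21): 29≡3 → D
O(14)+F(5): 19 → T
W(22)+P(15): 37≡11 → L
P(15)+V(21): 36≡10 → K

ODTLK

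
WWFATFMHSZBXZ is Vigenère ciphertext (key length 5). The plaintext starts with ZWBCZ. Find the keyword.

Subtract each crib letter from the matching ciphertext letter (mod 26):
W(22)−Z(25)=-3≡23 → X
W(22)−W(22)=0 → A
F(5)−B(1)=4 → E
A(0)−C(2)=-2≡24 → Y
T(19)−Z(25)=-6≡20 → U

XAEYU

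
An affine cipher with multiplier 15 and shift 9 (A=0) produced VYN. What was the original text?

GBC

The inverse of 15 mod 26 is 7, since 15·7=105≡1. Apply D(y)=7·(y−9) mod 26:
V(21): 7·(21−9)=84≡6 → G
Y(24): 7·(24−9)=105≡1 → B
N(13): 7·(13−9)=28≡2 → C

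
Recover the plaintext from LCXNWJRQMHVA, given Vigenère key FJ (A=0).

Repeat the key across the ciphertext: FJFJFJFJFJFJ
L(11)−F(5): 6 → G
C(2)−J(9): -7≡19 → T
X(23)−F(5): 18 → S
N(13)−J(9): 4 → E
W(22)−F(5): 17 → R
J(9)−J(9): 0 → A
R(17)−F(5): 12 → M
Q(16)−J(9): 7 → H
M(12)−F(5): 7 → H
H(7)−J(9): -2≡24 → Y
V(21)−F(5): 16 → Q
A(0)−J(9): -9≡17 → R

GTSERAMHHYQR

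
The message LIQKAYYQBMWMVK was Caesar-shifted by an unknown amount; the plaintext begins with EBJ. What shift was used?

From the crib: L(11)−E(4)=7, so the shift is 7.

7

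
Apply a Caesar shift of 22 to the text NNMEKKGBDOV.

JJIAGGCXZKR

N(13): 13+22=35≡9 → J
N(13): 13+22=35≡9 → J
M(12): 12+22=34≡8 → I
E(4): 4+22=26≡0 → A
K(10): 10+22=32≡6 → G
K(10): 10+22=32≡6 → G
G(6): 6+22=28≡2 → C
B(1): 1+22=23 → X
D(3): 3+22=25 → Z
O(14): 14+22=36≡10 → K
V(21): 21+22=43≡17 → R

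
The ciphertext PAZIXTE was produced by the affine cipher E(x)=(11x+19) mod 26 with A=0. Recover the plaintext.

The inverse of 11 mod 26 is 19, since 11·19=209≡1. Apply D(y)=19·(y−19) mod 26:
P(15): 19·(15−19)=-76≡2 → C
A(0): 19·(0−19)=-361≡3 → D
Z(25): 19·(25−19)=114≡10 → K
I(8): 19·(8−19)=-209≡25 → Z
X(23): 19·(23−19)=76≡24 → Y
T(19): 19·(19−19)=0 → A
E(4): 19·(4−19)=-285≡1 → B

CDKZYAB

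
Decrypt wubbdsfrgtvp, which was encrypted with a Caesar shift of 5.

rpwwynamboqk

w(22): 22−5=17 → r
u(20): 20−5=15 → p
b(1): 1−5=-4≡22 → w
b(1): 1−5=-4≡22 → w
d(3): 3−5=-2≡24 → y
s(18): 18−5=13 → n
f(5): 5−5=0 → a
r(17): 17−5=12 → m
g(6): 6−5=1 → b
t(19): 19−5=14 → o
v(21): 21−5=16 → q
p(15): 15−5=10 → k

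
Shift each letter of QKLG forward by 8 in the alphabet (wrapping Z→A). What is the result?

YSTO

Q(16): 16+8=24 → Y
K(10): 10+8=18 → S
L(11): 11+8=19 → T
G(6): 6+8=14 → O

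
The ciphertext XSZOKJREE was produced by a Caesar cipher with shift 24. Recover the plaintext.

X(23): 23−24=-1≡25 → Z
S(18): 18−24=-6≡20 → U
Z(25): 25−24=1 → B
O(14): 14−24=-10≡16 → Q
K(10): 10−24=-14≡12 → M
J(9): 9−24=-15≡11 → L
R(17): 17−24=-7≡19 → T
E(4): 4−24=-20≡6 → G
E(4): 4−24=-20≡6 → G

ZUBQMLTGG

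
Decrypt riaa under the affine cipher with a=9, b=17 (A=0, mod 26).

azbb

The inverse of 9 mod 26 is 3, since 9·3=27≡1. Apply D(y)=3·(y−17) mod 26:
r(17): 3·(17−17)=0 → a
i(8): 3·(8−17)=-27≡25 → z
a(0): 3·(0−17)=-51≡1 → b
a(0): 3·(0−17)=-51≡1 → b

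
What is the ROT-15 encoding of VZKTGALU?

V(21): 21+15=36≡10 → K
Z(25): 25+15=40≡14 → O
K(10): 10+15=25 → Z
T(19): 19+15=34≡8 → I
G(6): 6+15=21 → V
A(0): 0+15=15 → P
L(11): 11+15=26≡0 → A
U(20): 20+15=35≡9 → J

KOZIVPAJ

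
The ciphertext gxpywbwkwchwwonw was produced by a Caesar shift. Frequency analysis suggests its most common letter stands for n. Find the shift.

The most frequent ciphertext letter is w (appears 6 times).
w is position 22; n is position 13.
Shift = 9.

9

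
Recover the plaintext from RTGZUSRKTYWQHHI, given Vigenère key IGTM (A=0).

Repeat the key across the ciphertext: IGTMIGTMIGTMIGT
R(17)−I(8): 9 → J
T(19)−G(6): 13 → N
G(6)−T(19): -13≡13 → N
Z(25)−M(12): 13 → N
U(20)−I(8): 12 → M
S(18)−G(6): 12 → M
R(17)−T(19): -2≡24 → Y
K(10)−M(12): -2≡24 → Y
T(19)−I(8): 11 → L
Y(24)−G(6): 18 → S
W(22)−T(19): 3 → D
Q(16)−M(12): 4 → E
H(7)−I(8): -1≡25 → Z
H(7)−G(6): 1 → B
I(8)−T(19): -11≡15 → P

JNNNMMYYLSDEZBP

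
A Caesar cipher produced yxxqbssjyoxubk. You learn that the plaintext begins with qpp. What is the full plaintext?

From the crib: y(24)−q(16)=8, so the shift is 8.
Subtract 8 from each ciphertext letter:
y(24): 24−8=16 → q
x(23): 23−8=15 → p
x(23): 23−8=15 → p
q(16): 16−8=8 → i
b(1): 1−8=-7≡19 → t
s(18): 18−8=10 → k
s(18): 18−8=10 → k
j(9): 9−8=1 → b
y(24): 24−8=16 → q
o(14): 14−8=6 → g
x(23): 23−8=15 → p
u(20): 20−8=12 → m
b(1): 1−8=-7≡19 → t
k(10): 10−8=2 → c

qppitkkbqgpmtc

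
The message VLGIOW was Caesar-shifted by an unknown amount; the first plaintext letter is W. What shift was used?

25

From the crib: V(21)−W(22)=-1≡25, so the shift is 25.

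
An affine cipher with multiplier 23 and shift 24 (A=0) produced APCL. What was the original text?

The inverse of 23 mod 26 is 17, since 23·17=391≡1. Apply D(y)=17·(y−24) mod 26:
A(0): 17·(0−24)=-408≡8 → I
P(15): 17·(15−24)=-153≡3 → D
C(2): 17·(2−24)=-374≡16 → Q
L(11): 17·(11−24)=-221≡13 → N

IDQN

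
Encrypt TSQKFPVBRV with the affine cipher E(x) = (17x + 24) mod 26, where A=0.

JSKMFTRPBR

T(19): 17·19+24=347≡9 → J
S(18): 17·18+24=330≡18 → S
Q(16): 17·16+24=296≡10 → K
K(10): 17·10+24=194≡12 → M
F(5): 17·5+24=109≡5 → F
P(15): 17·15+24=279≡19 → T
V(21): 17·21+24=381≡17 → R
B(1): 17·1+24=41≡15 → P
R(17): 17·17+24=313≡1 → B
V(21): 17·21+24=381≡17 → R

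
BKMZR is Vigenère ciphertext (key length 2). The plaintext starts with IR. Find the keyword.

TT

Subtract each crib letter from the matching ciphertext letter (mod 26):
B(1)−I(8)=-7≡19 → T
K(10)−R(17)=-7≡19 → T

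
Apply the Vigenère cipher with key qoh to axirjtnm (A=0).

qlphxada

Repeat the key across the message: qohqohqo
a(0)+q(16): 16 → q
x(23)+o(14): 37≡11 → l
i(8)+h(7): 15 → p
r(17)+q(16): 33≡7 → h
j(9)+o(14): 23 → x
t(19)+h(7): 26≡0 → a
n(13)+q(16): 29≡3 → d
m(12)+o(14): 26≡0 → a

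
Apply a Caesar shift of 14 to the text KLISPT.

K(10): 10+14=24 → Y
L(11): 11+14=25 → Z
I(8): 8+14=22 → W
S(18): 18+14=32≡6 → G
P(15): 15+14=29≡3 → D
T(19): 19+14=33≡7 → H

YZWGDH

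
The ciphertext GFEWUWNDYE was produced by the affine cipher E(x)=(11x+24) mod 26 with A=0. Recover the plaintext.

WDKOCOZRAK

The inverse of 11 mod 26 is 19, since 11·19=209≡1. Apply D(y)=19·(y−24) mod 26:
G(6): 19·(6−24)=-342≡22 → W
F(5): 19·(5−24)=-361≡3 → D
E(4): 19·(4−24)=-380≡10 → K
W(22): 19·(22−24)=-38≡14 → O
U(20): 19·(20−24)=-76≡2 → C
W(22): 19·(22−24)=-38≡14 → O
N(13): 19·(13−24)=-209≡25 → Z
D(3): 19·(3−24)=-399≡17 → R
Y(24): 19·(24−24)=0 → A
E(4): 19·(4−24)=-380≡10 → K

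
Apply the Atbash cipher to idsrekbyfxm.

rwhivpybucn

i(8) → r(17)
d(3) → w(22)
s(18) → h(7)
r(17) → i(8)
e(4) → v(21)
k(10) → p(15)
b(1) → y(24)
y(24) → b(1)
f(5) → u(20)
x(23) → c(2)
m(12) → n(13)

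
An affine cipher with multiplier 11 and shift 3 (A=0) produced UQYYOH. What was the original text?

The inverse of 11 mod 26 is 19, since 11·19=209≡1. Apply D(y)=19·(y−3) mod 26:
U(20): 19·(20−3)=323≡11 → L
Q(16): 19·(16−3)=247≡13 → N
Y(24): 19·(24−3)=399≡9 → J
Y(24): 19·(24−3)=399≡9 → J
O(14): 19·(14−3)=209≡1 → B
H(7): 19·(7−3)=76≡24 → Y

LNJJBY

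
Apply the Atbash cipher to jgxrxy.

qtcicb

j(9) → q(16)
g(6) → t(19)
x(23) → c(2)
r(17) → i(8)
x(23) → c(2)
y(24) → b(1)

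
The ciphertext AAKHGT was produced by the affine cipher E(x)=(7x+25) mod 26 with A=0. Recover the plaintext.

PPJQBO

The inverse of 7 mod 26 is 15, since 7·15=105≡1. Apply D(y)=15·(y−25) mod 26:
A(0): 15·(0−25)=-375≡15 → P
A(0): 15·(0−25)=-375≡15 → P
K(10): 15·(10−25)=-225≡9 → J
H(7): 15·(7−25)=-270≡16 → Q
G(6): 15·(6−25)=-285≡1 → B
T(19): 15·(19−25)=-90≡14 → O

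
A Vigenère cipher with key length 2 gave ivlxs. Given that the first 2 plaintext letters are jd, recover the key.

Subtract each crib letter from the matching ciphertext letter (mod 26):
i(8)−j(9)=-1≡25 → z
v(21)−d(3)=18 → s

zs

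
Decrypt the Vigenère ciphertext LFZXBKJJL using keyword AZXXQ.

Repeat the key across the ciphertext: AZXXQAZXX
L(11)−A(0): 11 → L
F(5)−Z(25): -20≡6 → G
Z(25)−X(23): 2 → C
X(23)−X(23): 0 → A
B(1)−Q(16): -15≡11 → L
K(10)−A(0): 10 → K
J(9)−Z(25): -16≡10 → K
J(9)−X(23): -14≡12 → M
L(11)−X(23): -12≡14 → O

LGCALKKMO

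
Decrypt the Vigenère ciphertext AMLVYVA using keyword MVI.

Repeat the key across the ciphertext: MVIMVIM
A(0)−M(12): -12≡14 → O
M(12)−V(21): -9≡17 → R
L(11)−I(8): 3 → D
V(21)−M(12): 9 → J
Y(24)−V(21): 3 → D
V(21)−I(8): 13 → N
A(0)−M(12): -12≡14 → O

ORDJDNO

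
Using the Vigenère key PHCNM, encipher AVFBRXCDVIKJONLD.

PCHODMJFIUZQQAXS

Repeat the key across the message: PHCNMPHCNMPHCNMP
A(0)+P(15): 15 → P
V(21)+H(7): 28≡2 → C
F(5)+C(2): 7 → H
B(1)+N(13): 14 → O
R(17)+M(12): 29≡3 → D
X(23)+P(15): 38≡12 → M
C(2)+H(7): 9 → J
D(3)+C(2): 5 → F
V(21)+N(13): 34≡8 → I
I(8)+M(12): 20 → U
K(10)+P(15): 25 → Z
J(9)+H(7): 16 → Q
O(14)+C(2): 16 → Q
N(13)+N(13): 26≡0 → A
L(11)+M(12): 23 → X
D(3)+P(15): 18 → S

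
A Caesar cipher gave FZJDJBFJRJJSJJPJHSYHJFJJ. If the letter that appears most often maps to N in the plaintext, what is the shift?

The most frequent ciphertext letter is J (appears 11 times).
J is position 9; N is position 13.
Shift = -4≡22.

22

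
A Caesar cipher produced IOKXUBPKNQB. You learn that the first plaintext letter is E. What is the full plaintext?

EKGTQXLGJMX

From the crib: I(8)−E(4)=4, so the shift is 4.
Subtract 4 from each ciphertext letter:
I(8): 8−4=4 → E
O(14): 14−4=10 → K
K(10): 10−4=6 → G
X(23): 23−4=19 → T
U(20): 20−4=16 → Q
B(1): 1−4=-3≡23 → X
P(15): 15−4=11 → L
K(10): 10−4=6 → G
N(13): 13−4=9 → J
Q(16): 16−4=12 → M
B(1): 1−4=-3≡23 → X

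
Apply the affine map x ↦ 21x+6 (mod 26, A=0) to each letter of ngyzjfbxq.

tcqlnhbve

n(13): 21·13+6=279≡19 → t
g(6): 21·6+6=132≡2 → c
y(24): 21·24+6=510≡16 → q
z(25): 21·25+6=531≡11 → l
j(9): 21·9+6=195≡13 → n
f(5): 21·5+6=111≡7 → h
b(1): 21·1+6=27≡1 → b
x(23): 21·23+6=489≡21 → v
q(16): 21·16+6=342≡4 → e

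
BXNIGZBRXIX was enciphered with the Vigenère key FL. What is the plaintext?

WMIXBOWGSXS

Repeat the key across the ciphertext: FLFLFLFLFLF
B(1)−F(5): -4≡22 → W
X(23)−L(11): 12 → M
N(13)−F(5): 8 → I
I(8)−L(11): -3≡23 → X
G(6)−F(5): 1 → B
Z(25)−L(11): 14 → O
B(1)−F(5): -4≡22 → W
R(17)−L(11): 6 → G
X(23)−F(5): 18 → S
I(8)−L(11): -3≡23 → X
X(23)−F(5): 18 → S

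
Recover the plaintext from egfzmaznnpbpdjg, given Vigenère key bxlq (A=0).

Repeat the key across the ciphertext: bxlqbxlqbxlqbxl
e(4)−b(1): 3 → d
g(6)−x(23): -17≡9 → j
f(5)−l(11): -6≡20 → u
z(25)−q(16): 9 → j
m(12)−b(1): 11 → l
a(0)−x(23): -23≡3 → d
z(25)−l(11): 14 → o
n(13)−q(16): -3≡23 → x
n(13)−b(1): 12 → m
p(15)−x(23): -8≡18 → s
b(1)−l(11): -10≡16 → q
p(15)−q(16): -1≡25 → z
d(3)−b(1): 2 → c
j(9)−x(23): -14≡12 → m
g(6)−l(11): -5≡21 → v

djujldoxmsqzcmv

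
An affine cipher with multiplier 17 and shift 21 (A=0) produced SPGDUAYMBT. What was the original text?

The inverse of 17 mod 26 is 23, since 17·23=391≡1. Apply D(y)=23·(y−21) mod 26:
S(18): 23·(18−21)=-69≡9 → J
P(15): 23·(15−21)=-138≡18 → S
G(6): 23·(6−21)=-345≡19 → T
D(3): 23·(3−21)=-414≡2 → C
U(20): 23·(20−21)=-23≡3 → D
A(0): 23·(0−21)=-483≡11 → L
Y(24): 23·(24−21)=69≡17 → R
M(12): 23·(12−21)=-207≡1 → B
B(1): 23·(1−21)=-460≡8 → I
T(19): 23·(19−21)=-46≡6 → G

JSTCDLRBIG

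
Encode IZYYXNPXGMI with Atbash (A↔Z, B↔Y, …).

RABBCMKCTNR

I(8) → R(17)
Z(25) → A(0)
Y(24) → B(1)
Y(24) → B(1)
X(23) → C(2)
N(13) → M(12)
P(15) → K(10)
X(23) → C(2)
G(6) → T(19)
M(12) → N(13)
I(8) → R(17)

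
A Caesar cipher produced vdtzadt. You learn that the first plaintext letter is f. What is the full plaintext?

fndjknd

From the crib: v(21)−f(5)=16, so the shift is 16.
Subtract 16 from each ciphertext letter:
v(21): 21−16=5 → f
d(3): 3−16=-13≡13 → n
t(19): 19−16=3 → d
z(25): 25−16=9 → j
a(0): 0−16=-16≡10 → k
d(3): 3−16=-13≡13 → n
t(19): 19−16=3 → d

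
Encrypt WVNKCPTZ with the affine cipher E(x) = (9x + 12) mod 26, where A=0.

CTZYERBD

W(22): 9·22+12=210≡2 → C
V(21): 9·21+12=201≡19 → T
N(13): 9·13+12=129≡25 → Z
K(10): 9·10+12=102≡24 → Y
C(2): 9·2+12=30≡4 → E
P(15): 9·15+12=147≡17 → R
T(19): 9·19+12=183≡1 → B
Z(25): 9·25+12=237≡3 → D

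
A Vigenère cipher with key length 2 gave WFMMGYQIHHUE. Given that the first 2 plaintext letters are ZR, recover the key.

XO

Subtract each crib letter from the matching ciphertext letter (mod 26):
W(22)−Z(25)=-3≡23 → X
F(5)−R(17)=-12≡14 → O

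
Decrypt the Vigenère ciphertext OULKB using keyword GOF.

IGGEN

Repeat the key across the ciphertext: GOFGO
O(14)−G(6): 8 → I
U(20)−O(14): 6 → G
L(11)−F(5): 6 → G
K(10)−G(6): 4 → E
B(1)−O(14): -13≡13 → N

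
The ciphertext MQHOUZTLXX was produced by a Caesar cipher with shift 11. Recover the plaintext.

BFWDJOIAMM

M(12): 12−11=1 → B
Q(16): 16−11=5 → F
H(7): 7−11=-4≡22 → W
O(14): 14−11=3 → D
U(20): 20−11=9 → J
Z(25): 25−11=14 → O
T(19): 19−11=8 → I
L(11): 11−11=0 → A
X(23): 23−11=12 → M
X(23): 23−11=12 → M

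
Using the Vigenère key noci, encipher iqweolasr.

veymbzcae

Repeat the key across the message: nocinocin
i(8)+n(13): 21 → v
q(16)+o(14): 30≡4 → e
w(22)+c(2): 24 → y
e(4)+i(8): 12 → m
o(14)+n(13): 27≡1 → b
l(11)+o(14): 25 → z
a(0)+c(2): 2 → c
s(18)+i(8): 26≡0 → a
r(17)+n(13): 30≡4 → e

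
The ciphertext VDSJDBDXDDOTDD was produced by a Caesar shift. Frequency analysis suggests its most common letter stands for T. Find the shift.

The most frequent ciphertext letter is D (appears 7 times).
D is position 3; T is position 19.
Shift = -16≡10.

10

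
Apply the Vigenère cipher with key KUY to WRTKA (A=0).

Repeat the key across the message: KUYKU
W(22)+K(10): 32≡6 → G
R(17)+U(20): 37≡11 → L
T(19)+Y(24): 43≡17 → R
K(10)+K(10): 20 → U
A(0)+U(20): 20 → U

GLRUU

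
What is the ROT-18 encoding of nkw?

n(13): 13+18=31≡5 → f
k(10): 10+18=28≡2 → c
w(22): 22+18=40≡14 → o

fco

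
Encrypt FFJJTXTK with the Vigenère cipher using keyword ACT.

FHCJVQTM

Repeat the key across the message: ACTACTAC
F(5)+A(0): 5 → F
F(5)+C(2): 7 → H
J(9)+T(19): 28≡2 → C
J(9)+A(0): 9 → J
T(19)+C(2): 21 → V
X(23)+T(19): 42≡16 → Q
T(19)+A(0): 19 → T
K(10)+C(2): 12 → M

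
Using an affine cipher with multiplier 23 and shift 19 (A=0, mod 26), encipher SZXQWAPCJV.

RWCXFTANSI

S(18): 23·18+19=433≡17 → R
Z(25): 23·25+19=594≡22 → W
X(23): 23·23+19=548≡2 → C
Q(16): 23·16+19=387≡23 → X
W(22): 23·22+19=525≡5 → F
A(0): 23·0+19=19 → T
P(15): 23·15+19=364≡0 → A
C(2): 23·2+19=65≡13 → N
J(9): 23·9+19=226≡18 → S
V(21): 23·21+19=502≡8 → I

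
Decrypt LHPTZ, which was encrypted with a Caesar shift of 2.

JFNRX

L(11): 11−2=9 → J
H(7): 7−2=5 → F
P(15): 15−2=13 → N
T(19): 19−2=17 → R
Z(25): 25−2=23 → X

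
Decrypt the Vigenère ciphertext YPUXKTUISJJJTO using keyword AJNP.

YGHIKKHTSAWUTF

Repeat the key across the ciphertext: AJNPAJNPAJNPAJ
Y(24)−A(0): 24 → Y
P(15)−J(9): 6 → G
U(20)−N(13): 7 → H
X(23)−P(15): 8 → I
K(10)−A(0): 10 → K
T(19)−J(9): 10 → K
U(20)−N(13): 7 → H
I(8)−P(15): -7≡19 → T
S(18)−A(0): 18 → S
J(9)−J(9): 0 → A
J(9)−N(13): -4≡22 → W
J(9)−P(15): -6≡20 → U
T(19)−A(0): 19 → T
O(14)−J(9): 5 → F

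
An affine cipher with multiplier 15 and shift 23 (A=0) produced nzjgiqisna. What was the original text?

ioglzdzriv

The inverse of 15 mod 26 is 7, since 15·7=105≡1. Apply D(y)=7·(y−23) mod 26:
n(13): 7·(13−23)=-70≡8 → i
z(25): 7·(25−23)=14 → o
j(9): 7·(9−23)=-98≡6 → g
g(6): 7·(6−23)=-119≡11 → l
i(8): 7·(8−23)=-105≡25 → z
q(16): 7·(16−23)=-49≡3 → d
i(8): 7·(8−23)=-105≡25 → z
s(18): 7·(18−23)=-35≡17 → r
n(13): 7·(13−23)=-70≡8 → i
a(0): 7·(0−23)=-161≡21 → v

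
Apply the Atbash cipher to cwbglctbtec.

c(2) → x(23)
w(22) → d(3)
b(1) → y(24)
g(6) → t(19)
l(11) → o(14)
c(2) → x(23)
t(19) → g(6)
b(1) → y(24)
t(19) → g(6)
e(4) → v(21)
c(2) → x(23)

xdytoxgygvx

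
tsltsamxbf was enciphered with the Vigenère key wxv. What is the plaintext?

Repeat the key across the ciphertext: wxvwxvwxvw
t(19)−w(22): -3≡23 → x
s(18)−x(23): -5≡21 → v
l(11)−v(21): -10≡16 → q
t(19)−w(22): -3≡23 → x
s(18)−x(23): -5≡21 → v
a(0)−v(21): -21≡5 → f
m(12)−w(22): -10≡16 → q
x(23)−x(23): 0 → a
b(1)−v(21): -20≡6 → g
f(5)−w(22): -17≡9 → j

xvqxvfqagj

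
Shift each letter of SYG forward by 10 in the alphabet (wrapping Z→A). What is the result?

CIQ

S(18): 18+10=28≡2 → C
Y(24): 24+10=34≡8 → I
G(6): 6+10=16 → Q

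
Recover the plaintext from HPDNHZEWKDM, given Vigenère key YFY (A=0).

JKFPCBGRMFH

Repeat the key across the ciphertext: YFYYFYYFYYF
H(7)−Y(24): -17≡9 → J
P(15)−F(5): 10 → K
D(3)−Y(24): -21≡5 → F
N(13)−Y(24): -11≡15 → P
H(7)−F(5): 2 → C
Z(25)−Y(24): 1 → B
E(4)−Y(24): -20≡6 → G
W(22)−F(5): 17 → R
K(10)−Y(24): -14≡12 → M
D(3)−Y(24): -21≡5 → F
M(12)−F(5): 7 → H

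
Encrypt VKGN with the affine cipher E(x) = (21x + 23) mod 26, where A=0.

V(21): 21·21+23=464≡22 → W
K(10): 21·10+23=233≡25 → Z
G(6): 21·6+23=149≡19 → T
N(13): 21·13+23=296≡10 → K

WZTK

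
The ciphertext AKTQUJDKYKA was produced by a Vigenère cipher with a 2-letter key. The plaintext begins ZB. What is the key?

BJ

Subtract each crib letter from the matching ciphertext letter (mod 26):
A(0)−Z(25)=-25≡1 → B
K(10)−B(1)=9 → J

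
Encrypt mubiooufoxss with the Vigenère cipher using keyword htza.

tnaivhtfvqrs

Repeat the key across the message: htzahtzahtza
m(12)+h(7): 19 → t
u(20)+t(19): 39≡13 → n
b(1)+z(25): 26≡0 → a
i(8)+a(0): 8 → i
o(14)+h(7): 21 → v
o(14)+t(19): 33≡7 → h
u(20)+z(25): 45≡19 → t
f(5)+a(0): 5 → f
o(14)+h(7): 21 → v
x(23)+t(19): 42≡16 → q
s(18)+z(25): 43≡17 → r
s(18)+a(0): 18 → s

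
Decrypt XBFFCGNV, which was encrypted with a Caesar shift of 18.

X(23): 23−18=5 → F
B(1): 1−18=-17≡9 → J
F(5): 5−18=-13≡13 → N
F(5): 5−18=-13≡13 → N
C(2): 2−18=-16≡10 → K
G(6): 6−18=-12≡14 → O
N(13): 13−18=-5≡21 → V
V(21): 21−18=3 → D

FJNNKOVD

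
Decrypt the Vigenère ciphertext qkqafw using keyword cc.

Repeat the key across the ciphertext: cccccc
q(16)−c(2): 14 → o
k(10)−c(2): 8 → i
q(16)−c(2): 14 → o
a(0)−c(2): -2≡24 → y
f(5)−c(2): 3 → d
w(22)−c(2): 20 → u

oioydu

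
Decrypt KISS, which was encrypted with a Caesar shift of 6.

K(10): 10−6=4 → E
I(8): 8−6=2 → C
S(18): 18−6=12 → M
S(18): 18−6=12 → M

ECMM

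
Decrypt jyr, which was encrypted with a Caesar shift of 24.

j(9): 9−24=-15≡11 → l
y(24): 24−24=0 → a
r(17): 17−24=-7≡19 → t

lat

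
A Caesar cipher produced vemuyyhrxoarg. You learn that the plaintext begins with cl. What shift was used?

From the crib: v(21)−c(2)=19, so the shift is 19.

19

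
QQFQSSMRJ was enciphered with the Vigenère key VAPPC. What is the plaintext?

Repeat the key across the ciphertext: VAPPCVAPP
Q(16)−V(21): -5≡21 → V
Q(16)−A(0): 16 → Q
F(5)−P(15): -10≡16 → Q
Q(16)−P(15): 1 → B
S(18)−C(2): 16 → Q
S(18)−V(21): -3≡23 → X
M(12)−A(0): 12 → M
R(17)−P(15): 2 → C
J(9)−P(15): -6≡20 → U

VQQBQXMCU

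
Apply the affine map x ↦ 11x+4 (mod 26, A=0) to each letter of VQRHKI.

V(21): 11·21+4=235≡1 → B
Q(16): 11·16+4=180≡24 → Y
R(17): 11·17+4=191≡9 → J
H(7): 11·7+4=81≡3 → D
K(10): 11·10+4=114≡10 → K
I(8): 11·8+4=92≡14 → O

BYJDKO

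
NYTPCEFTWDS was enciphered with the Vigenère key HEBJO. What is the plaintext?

Repeat the key across the ciphertext: HEBJOHEBJOH
N(13)−H(7): 6 → G
Y(24)−E(4): 20 → U
T(19)−B(1): 18 → S
P(15)−J(9): 6 → G
C(2)−O(14): -12≡14 → O
E(4)−H(7): -3≡23 → X
F(5)−E(4): 1 → B
T(19)−B(1): 18 → S
W(22)−J(9): 13 → N
D(3)−O(14): -11≡15 → P
S(18)−H(7): 11 → L

GUSGOXBSNPL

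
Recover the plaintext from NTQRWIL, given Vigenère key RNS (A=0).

WGYAJQU

Repeat the key across the ciphertext: RNSRNSR
N(13)−R(17): -4≡22 → W
T(19)−N(13): 6 → G
Q(16)−S(18): -2≡24 → Y
R(17)−R(17): 0 → A
W(22)−N(13): 9 → J
I(8)−S(18): -10≡16 → Q
L(11)−R(17): -6≡20 → U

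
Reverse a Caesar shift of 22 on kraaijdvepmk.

k(10): 10−22=-12≡14 → o
r(17): 17−22=-5≡21 → v
a(0): 0−22=-22≡4 → e
a(0): 0−22=-22≡4 → e
i(8): 8−22=-14≡12 → m
j(9): 9−22=-13≡13 → n
d(3): 3−22=-19≡7 → h
v(21): 21−22=-1≡25 → z
e(4): 4−22=-18≡8 → i
p(15): 15−22=-7≡19 → t
m(12): 12−22=-10≡16 → q
k(10): 10−22=-12≡14 → o

oveemnhzitqo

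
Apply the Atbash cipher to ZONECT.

Z(25) → A(0)
O(14) → L(11)
N(13) → M(12)
E(4) → V(21)
C(2) → X(23)
T(19) → G(6)

ALMVXG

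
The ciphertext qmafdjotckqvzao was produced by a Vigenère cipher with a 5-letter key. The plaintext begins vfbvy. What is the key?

Subtract each crib letter from the matching ciphertext letter (mod 26):
q(16)−v(21)=-5≡21 → v
m(12)−f(5)=7 → h
a(0)−b(1)=-1≡25 → z
f(5)−v(21)=-16≡10 → k
d(3)−y(24)=-21≡5 → f

vhzkf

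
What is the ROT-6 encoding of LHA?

RNG

L(11): 11+6=17 → R
H(7): 7+6=13 → N
A(0): 0+6=6 → G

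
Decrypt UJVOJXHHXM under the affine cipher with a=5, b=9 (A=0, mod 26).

The inverse of 5 mod 26 is 21, since 5·21=105≡1. Apply D(y)=21·(y−9) mod 26:
U(20): 21·(20−9)=231≡23 → X
J(9): 21·(9−9)=0 → A
V(21): 21·(21−9)=252≡18 → S
O(14): 21·(14−9)=105≡1 → B
J(9): 21·(9−9)=0 → A
X(23): 21·(23−9)=294≡8 → I
H(7): 21·(7−9)=-42≡10 → K
H(7): 21·(7−9)=-42≡10 → K
X(23): 21·(23−9)=294≡8 → I
M(12): 21·(12−9)=63≡11 → L

XASBAIKKIL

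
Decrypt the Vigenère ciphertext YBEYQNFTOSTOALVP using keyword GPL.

SMTSBCZEDMEDUWKJ

Repeat the key across the ciphertext: GPLGPLGPLGPLGPLG
Y(24)−G(6): 18 → S
B(1)−P(15): -14≡12 → M
E(4)−L(11): -7≡19 → T
Y(24)−G(6): 18 → S
Q(16)−P(15): 1 → B
N(13)−L(11): 2 → C
F(5)−G(6): -1≡25 → Z
T(19)−P(15): 4 → E
O(14)−L(11): 3 → D
S(18)−G(6): 12 → M
T(19)−P(15): 4 → E
O(14)−L(11): 3 → D
A(0)−G(6): -6≡20 → U
L(11)−P(15): -4≡22 → W
V(21)−L(11): 10 → K
P(15)−G(6): 9 → J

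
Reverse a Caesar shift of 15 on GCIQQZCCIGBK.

G(6): 6−15=-9≡17 → R
C(2): 2−15=-13≡13 → N
I(8): 8−15=-7≡19 → T
Q(16): 16−15=1 → B
Q(16): 16−15=1 → B
Z(25): 25−15=10 → K
C(2): 2−15=-13≡13 → N
C(2): 2−15=-13≡13 → N
I(8): 8−15=-7≡19 → T
G(6): 6−15=-9≡17 → R
B(1): 1−15=-14≡12 → M
K(10): 10−15=-5≡21 → V

RNTBBKNNTRMV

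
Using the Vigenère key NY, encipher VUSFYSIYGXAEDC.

ISFDLQVWTVNCQA

Repeat the key across the message: NYNYNYNYNYNYNY
V(21)+N(13): 34≡8 → I
U(20)+Y(24): 44≡18 → S
S(18)+N(13): 31≡5 → F
F(5)+Y(24): 29≡3 → D
Y(24)+N(13): 37≡11 → L
S(18)+Y(24): 42≡16 → Q
I(8)+N(13): 21 → V
Y(24)+Y(24): 48≡22 → W
G(6)+N(13): 19 → T
X(23)+Y(24): 47≡21 → V
A(0)+N(13): 13 → N
E(4)+Y(24): 28≡2 → C
D(3)+N(13): 16 → Q
C(2)+Y(24): 26≡0 → A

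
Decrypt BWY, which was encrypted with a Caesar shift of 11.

B(1): 1−11=-10≡16 → Q
W(22): 22−11=11 → L
Y(24): 24−11=13 → N

QLN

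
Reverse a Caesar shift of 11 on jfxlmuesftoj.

j(9): 9−11=-2≡24 → y
f(5): 5−11=-6≡20 → u
x(23): 23−11=12 → m
l(11): 11−11=0 → a
m(12): 12−11=1 → b
u(20): 20−11=9 → j
e(4): 4−11=-7≡19 → t
s(18): 18−11=7 → h
f(5): 5−11=-6≡20 → u
t(19): 19−11=8 → i
o(14): 14−11=3 → d
j(9): 9−11=-2≡24 → y

yumabjthuidy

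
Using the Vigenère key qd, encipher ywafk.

ozqia

Repeat the key across the message: qdqdq
y(24)+q(16): 40≡14 → o
w(22)+d(3): 25 → z
a(0)+q(16): 16 → q
f(5)+d(3): 8 → i
k(10)+q(16): 26≡0 → a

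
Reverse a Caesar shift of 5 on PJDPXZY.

P(15): 15−5=10 → K
J(9): 9−5=4 → E
D(3): 3−5=-2≡24 → Y
P(15): 15−5=10 → K
X(23): 23−5=18 → S
Z(25): 25−5=20 → U
Y(24): 24−5=19 → T

KEYKSUT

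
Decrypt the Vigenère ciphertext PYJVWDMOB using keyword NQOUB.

CIVBVQWAH

Repeat the key across the ciphertext: NQOUBNQOU
P(15)−N(13): 2 → C
Y(24)−Q(16): 8 → I
J(9)−O(14): -5≡21 → V
V(21)−U(20): 1 → B
W(22)−B(1): 21 → V
D(3)−N(13): -10≡16 → Q
M(12)−Q(16): -4≡22 → W
O(14)−O(14): 0 → A
B(1)−U(20): -19≡7 → H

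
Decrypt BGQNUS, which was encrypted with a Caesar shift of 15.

B(1): 1−15=-14≡12 → M
G(6): 6−15=-9≡17 → R
Q(16): 16−15=1 → B
N(13): 13−15=-2≡24 → Y
U(20): 20−15=5 → F
S(18): 18−15=3 → D

MRBYFD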